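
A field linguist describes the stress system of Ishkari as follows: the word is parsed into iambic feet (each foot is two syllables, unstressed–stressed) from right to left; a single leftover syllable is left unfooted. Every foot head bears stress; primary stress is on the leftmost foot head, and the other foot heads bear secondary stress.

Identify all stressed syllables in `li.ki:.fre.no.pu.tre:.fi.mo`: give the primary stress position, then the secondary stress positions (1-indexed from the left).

Parse right to left into iambic (σˈσ) feet: (li.ˈki:) (fre.ˈno) (pu.ˈtre:) (fi.ˈmo).
Foot heads (stressed positions): 2, 4, 6, 8.
End Rule Leftmost: primary stress on the leftmost head = syllable 2.
Secondary stress on 4, 6, 8: li.ˈki:.fre.ˌno.pu.ˌtre:.fi.ˌmo.

primary 2, secondary 4, 6, 8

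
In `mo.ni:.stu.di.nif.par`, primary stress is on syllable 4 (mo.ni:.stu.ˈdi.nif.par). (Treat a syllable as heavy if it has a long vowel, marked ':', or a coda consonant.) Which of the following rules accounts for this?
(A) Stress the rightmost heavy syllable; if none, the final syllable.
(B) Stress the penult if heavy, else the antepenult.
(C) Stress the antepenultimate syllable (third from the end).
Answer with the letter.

C

Rule A → syllable 6 (observed: 4).
Rule B → syllable 5 (observed: 4).
Rule C → syllable 4 ✓.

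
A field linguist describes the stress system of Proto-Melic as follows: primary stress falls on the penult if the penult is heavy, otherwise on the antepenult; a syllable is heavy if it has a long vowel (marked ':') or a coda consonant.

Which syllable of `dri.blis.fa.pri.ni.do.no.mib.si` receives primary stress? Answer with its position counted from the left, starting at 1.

Weights: 7 no L, 8 mib H, 9 si L.
The penult (syllable 8, mib) is heavy, so it takes stress.
Primary stress: syllable 8 → dri.blis.fa.pri.ni.do.no.ˈmib.si.

8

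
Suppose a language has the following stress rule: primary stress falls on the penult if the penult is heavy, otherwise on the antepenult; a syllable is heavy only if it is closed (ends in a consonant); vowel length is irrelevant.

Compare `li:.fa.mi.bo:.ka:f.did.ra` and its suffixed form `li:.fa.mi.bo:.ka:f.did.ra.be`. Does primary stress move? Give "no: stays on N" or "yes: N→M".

Base `li:.fa.mi.bo:.ka:f.did.ra` (7 syllables):
  Weights: 5 ka:f H, 6 did H, 7 ra L.
  The penult (syllable 6, did) is heavy, so it takes stress.
  → primary stress on syllable 6.
Suffixed `li:.fa.mi.bo:.ka:f.did.ra.be` (8 syllables):
  Weights: 6 did H, 7 ra L, 8 be L.
  The penult (syllable 7, ra) is light, so stress falls on the antepenult (syllable 6, did).
  → primary stress on syllable 6.

no: stays on 6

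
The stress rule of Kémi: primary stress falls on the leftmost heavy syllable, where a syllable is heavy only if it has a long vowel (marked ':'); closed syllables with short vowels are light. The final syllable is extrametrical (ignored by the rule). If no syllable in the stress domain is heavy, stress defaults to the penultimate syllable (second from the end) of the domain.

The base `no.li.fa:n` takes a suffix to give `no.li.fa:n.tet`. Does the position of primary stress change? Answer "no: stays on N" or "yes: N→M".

yes: 1→3

Base `no.li.fa:n` (3 syllables):
  The final syllable (3, fa:n) is extrametrical; the stress domain is syllables 1–2.
  Weights: 1 no L, 2 li L.
  No heavy syllable in the domain; default to the penultimate syllable (second from the end) of the domain = syllable 1.
  → primary stress on syllable 1.
Suffixed `no.li.fa:n.tet` (4 syllables):
  The final syllable (4, tet) is extrametrical; the stress domain is syllables 1–3.
  Weights: 1 no L, 2 li L, 3 fa:n H.
  Heavy syllables in the domain: 3. The leftmost is syllable 3 (fa:n).
  → primary stress on syllable 3.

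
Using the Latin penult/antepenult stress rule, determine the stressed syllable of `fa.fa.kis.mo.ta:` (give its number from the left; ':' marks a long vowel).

3

Classical Latin: stress the penult if heavy (long vowel or closed), else the antepenult.
Weights: 3 kis H, 4 mo L, 5 ta: H.
The penult (syllable 4, mo) is light, so stress falls on the antepenult (syllable 3, kis).
Stress on syllable 3: fa.fa.ˈkis.mo.ta:.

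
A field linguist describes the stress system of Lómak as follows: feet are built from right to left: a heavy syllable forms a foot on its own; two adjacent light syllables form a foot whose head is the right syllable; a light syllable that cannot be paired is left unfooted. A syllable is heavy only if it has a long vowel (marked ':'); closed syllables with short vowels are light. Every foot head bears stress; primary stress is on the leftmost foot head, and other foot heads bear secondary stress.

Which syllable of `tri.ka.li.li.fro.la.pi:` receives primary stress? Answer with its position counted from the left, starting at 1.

2

Weights: 1 tri L, 2 ka L, 3 li L, 4 li L, 5 fro L, 6 la L, 7 pi: H.
Parse right to left (heavy = foot alone; LL = one foot; stranded L unfooted): (tri.ˈka) (li.ˈli) (fro.ˈla) (ˈpi:).
Foot heads: 2, 4, 6, 7.
Primary stress on the leftmost head = syllable 2.
Primary stress: syllable 2 → tri.ˈka.li.li.fro.la.pi:.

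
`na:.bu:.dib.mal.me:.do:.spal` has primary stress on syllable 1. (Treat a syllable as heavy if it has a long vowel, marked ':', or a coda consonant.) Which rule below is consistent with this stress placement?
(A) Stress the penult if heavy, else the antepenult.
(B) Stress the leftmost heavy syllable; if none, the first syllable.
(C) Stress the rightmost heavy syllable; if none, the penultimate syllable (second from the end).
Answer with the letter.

Rule A → syllable 6 (observed: 1).
Rule B → syllable 1 ✓.
Rule C → syllable 7 (observed: 1).

B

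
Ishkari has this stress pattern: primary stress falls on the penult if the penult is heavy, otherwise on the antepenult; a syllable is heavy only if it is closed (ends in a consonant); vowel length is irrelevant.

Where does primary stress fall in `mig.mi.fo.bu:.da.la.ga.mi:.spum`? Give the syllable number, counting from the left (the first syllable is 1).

Weights: 7 ga L, 8 mi: L, 9 spum H.
The penult (syllable 8, mi:) is light, so stress falls on the antepenult (syllable 7, ga).
Primary stress: syllable 7 → mig.mi.fo.bu:.da.la.ˈga.mi:.spum.

7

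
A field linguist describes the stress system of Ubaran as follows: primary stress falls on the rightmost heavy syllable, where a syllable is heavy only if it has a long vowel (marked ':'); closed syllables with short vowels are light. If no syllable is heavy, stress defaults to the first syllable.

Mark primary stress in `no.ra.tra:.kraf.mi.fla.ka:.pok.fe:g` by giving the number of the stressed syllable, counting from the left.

Weights: 1 no L, 2 ra L, 3 tra: H, 4 kraf L, 5 mi L, 6 fla L, 7 ka: H, 8 pok L, 9 fe:g H.
Heavy syllables in the domain: 3, 7, 9. The rightmost is syllable 9 (fe:g).
Primary stress: syllable 9 → no.ra.tra:.kraf.mi.fla.ka:.pok.ˈfe:g.

9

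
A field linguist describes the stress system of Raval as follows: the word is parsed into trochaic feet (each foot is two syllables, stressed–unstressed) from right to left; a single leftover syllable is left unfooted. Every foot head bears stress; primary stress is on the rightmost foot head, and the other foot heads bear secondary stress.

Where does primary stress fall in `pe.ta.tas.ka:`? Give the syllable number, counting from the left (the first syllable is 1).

3

Parse right to left into trochaic (ˈσσ) feet: (ˈpe.ta) (ˈtas.ka:).
Foot heads (stressed positions): 1, 3.
End Rule Rightmost: primary stress on the rightmost head = syllable 3.
Primary stress: syllable 3 → pe.ta.ˈtas.ka:.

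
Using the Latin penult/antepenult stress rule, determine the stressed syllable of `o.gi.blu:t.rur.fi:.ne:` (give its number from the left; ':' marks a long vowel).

5

Classical Latin: stress the penult if heavy (long vowel or closed), else the antepenult.
Weights: 4 rur H, 5 fi: H, 6 ne: H.
The penult (syllable 5, fi:) is heavy, so it takes stress.
Stress on syllable 5: o.gi.blu:t.rur.ˈfi:.ne:.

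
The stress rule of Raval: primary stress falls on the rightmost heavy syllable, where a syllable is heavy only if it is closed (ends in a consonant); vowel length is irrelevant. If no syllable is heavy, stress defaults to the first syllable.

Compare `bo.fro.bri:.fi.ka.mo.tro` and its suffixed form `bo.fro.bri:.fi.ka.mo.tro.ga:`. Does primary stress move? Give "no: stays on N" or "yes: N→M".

Base `bo.fro.bri:.fi.ka.mo.tro` (7 syllables):
  Weights: 1 bo L, 2 fro L, 3 bri: L, 4 fi L, 5 ka L, 6 mo L, 7 tro L.
  No heavy syllable in the domain; default to the first syllable = syllable 1.
  → primary stress on syllable 1.
Suffixed `bo.fro.bri:.fi.ka.mo.tro.ga:` (8 syllables):
  Weights: 1 bo L, 2 fro L, 3 bri: L, 4 fi L, 5 ka L, 6 mo L, 7 tro L, 8 ga: L.
  No heavy syllable in the domain; default to the first syllable = syllable 1.
  → primary stress on syllable 1.

no: stays on 1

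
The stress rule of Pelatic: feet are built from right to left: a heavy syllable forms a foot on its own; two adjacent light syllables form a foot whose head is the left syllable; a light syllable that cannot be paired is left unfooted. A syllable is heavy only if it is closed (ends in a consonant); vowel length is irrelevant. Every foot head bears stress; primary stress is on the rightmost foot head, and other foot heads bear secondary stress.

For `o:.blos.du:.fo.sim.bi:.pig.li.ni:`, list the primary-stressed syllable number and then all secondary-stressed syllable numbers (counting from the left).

Weights: 1 o: L, 2 blos H, 3 du: L, 4 fo L, 5 sim H, 6 bi: L, 7 pig H, 8 li L, 9 ni: L.
Parse right to left (heavy = foot alone; LL = one foot; stranded L unfooted): o: (ˈblos) (ˈdu:.fo) (ˈsim) bi: (ˈpig) (ˈli.ni:).
Foot heads: 2, 3, 5, 7, 8.
Primary stress on the rightmost head = syllable 8.
Secondary stress on 2, 3, 5, 7: o:.ˌblos.ˌdu:.fo.ˌsim.bi:.ˌpig.ˈli.ni:.

primary 8, secondary 2, 3, 5, 7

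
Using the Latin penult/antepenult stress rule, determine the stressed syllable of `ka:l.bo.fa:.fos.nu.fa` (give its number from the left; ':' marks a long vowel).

Classical Latin: stress the penult if heavy (long vowel or closed), else the antepenult.
Weights: 4 fos H, 5 nu L, 6 fa L.
The penult (syllable 5, nu) is light, so stress falls on the antepenult (syllable 4, fos).
Stress on syllable 4: ka:l.bo.fa:.ˈfos.nu.fa.

4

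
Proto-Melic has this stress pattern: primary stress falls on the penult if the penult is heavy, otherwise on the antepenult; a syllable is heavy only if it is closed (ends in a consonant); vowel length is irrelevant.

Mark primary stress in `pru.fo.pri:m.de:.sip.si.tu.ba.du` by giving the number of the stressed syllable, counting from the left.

7

Weights: 7 tu L, 8 ba L, 9 du L.
The penult (syllable 8, ba) is light, so stress falls on the antepenult (syllable 7, tu).
Primary stress: syllable 7 → pru.fo.pri:m.de:.sip.si.ˈtu.ba.du.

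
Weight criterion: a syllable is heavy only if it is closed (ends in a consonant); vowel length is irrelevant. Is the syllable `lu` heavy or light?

`lu`: short vowel, open (no coda). Open (no coda) → light.

light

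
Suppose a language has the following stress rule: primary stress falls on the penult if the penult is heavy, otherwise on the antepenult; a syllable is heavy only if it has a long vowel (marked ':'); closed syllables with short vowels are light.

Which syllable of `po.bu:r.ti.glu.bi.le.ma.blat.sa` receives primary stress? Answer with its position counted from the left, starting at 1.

Weights: 7 ma L, 8 blat L, 9 sa L.
The penult (syllable 8, blat) is light, so stress falls on the antepenult (syllable 7, ma).
Primary stress: syllable 7 → po.bu:r.ti.glu.bi.le.ˈma.blat.sa.

7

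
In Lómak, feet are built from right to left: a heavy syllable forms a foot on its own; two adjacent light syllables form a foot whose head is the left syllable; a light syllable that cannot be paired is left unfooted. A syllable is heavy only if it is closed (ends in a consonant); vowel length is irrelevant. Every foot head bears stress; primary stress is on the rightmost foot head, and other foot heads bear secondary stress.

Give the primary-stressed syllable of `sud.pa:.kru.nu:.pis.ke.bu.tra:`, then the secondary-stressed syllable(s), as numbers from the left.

primary 7, secondary 1, 3, 5

Weights: 1 sud H, 2 pa: L, 3 kru L, 4 nu: L, 5 pis H, 6 ke L, 7 bu L, 8 tra: L.
Parse right to left (heavy = foot alone; LL = one foot; stranded L unfooted): (ˈsud) pa: (ˈkru.nu:) (ˈpis) ke (ˈbu.tra:).
Foot heads: 1, 3, 5, 7.
Primary stress on the rightmost head = syllable 7.
Secondary stress on 1, 3, 5: ˌsud.pa:.ˌkru.nu:.ˌpis.ke.ˈbu.tra:.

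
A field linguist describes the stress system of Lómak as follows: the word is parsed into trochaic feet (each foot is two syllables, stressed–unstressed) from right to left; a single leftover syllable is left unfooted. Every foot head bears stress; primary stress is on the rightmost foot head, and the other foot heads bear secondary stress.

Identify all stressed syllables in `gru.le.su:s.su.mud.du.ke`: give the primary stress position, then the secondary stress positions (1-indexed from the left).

Parse right to left into trochaic (ˈσσ) feet: gru (ˈle.su:s) (ˈsu.mud) (ˈdu.ke). Syllable 1 is left unfooted.
Foot heads (stressed positions): 2, 4, 6.
End Rule Rightmost: primary stress on the rightmost head = syllable 6.
Secondary stress on 2, 4: gru.ˌle.su:s.ˌsu.mud.ˈdu.ke.

primary 6, secondary 2, 4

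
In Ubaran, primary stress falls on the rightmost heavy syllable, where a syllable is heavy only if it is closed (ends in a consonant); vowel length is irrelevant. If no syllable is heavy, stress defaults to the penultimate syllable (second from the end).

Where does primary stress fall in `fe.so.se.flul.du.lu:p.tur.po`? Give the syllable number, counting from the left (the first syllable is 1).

7

Weights: 1 fe L, 2 so L, 3 se L, 4 flul H, 5 du L, 6 lu:p H, 7 tur H, 8 po L.
Heavy syllables in the domain: 4, 6, 7. The rightmost is syllable 7 (tur).
Primary stress: syllable 7 → fe.so.se.flul.du.lu:p.ˈtur.po.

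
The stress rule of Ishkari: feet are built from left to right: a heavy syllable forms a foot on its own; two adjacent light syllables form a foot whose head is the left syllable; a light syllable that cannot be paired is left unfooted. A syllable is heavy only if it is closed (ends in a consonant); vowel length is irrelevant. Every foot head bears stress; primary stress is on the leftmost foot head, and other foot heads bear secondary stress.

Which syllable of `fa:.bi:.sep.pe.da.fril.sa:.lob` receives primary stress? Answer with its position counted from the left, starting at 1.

Weights: 1 fa: L, 2 bi: L, 3 sep H, 4 pe L, 5 da L, 6 fril H, 7 sa: L, 8 lob H.
Parse left to right (heavy = foot alone; LL = one foot; stranded L unfooted): (ˈfa:.bi:) (ˈsep) (ˈpe.da) (ˈfril) sa: (ˈlob).
Foot heads: 1, 3, 4, 6, 8.
Primary stress on the leftmost head = syllable 1.
Primary stress: syllable 1 → ˈfa:.bi:.sep.pe.da.fril.sa:.lob.

1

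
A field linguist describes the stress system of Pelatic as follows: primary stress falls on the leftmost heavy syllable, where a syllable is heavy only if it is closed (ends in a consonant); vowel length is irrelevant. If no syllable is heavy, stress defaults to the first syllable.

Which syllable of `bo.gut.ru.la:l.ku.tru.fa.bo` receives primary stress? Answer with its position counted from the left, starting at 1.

Weights: 1 bo L, 2 gut H, 3 ru L, 4 la:l H, 5 ku L, 6 tru L, 7 fa L, 8 bo L.
Heavy syllables in the domain: 2, 4. The leftmost is syllable 2 (gut).
Primary stress: syllable 2 → bo.ˈgut.ru.la:l.ku.tru.fa.bo.

2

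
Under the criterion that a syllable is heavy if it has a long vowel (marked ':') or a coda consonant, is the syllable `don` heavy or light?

heavy

`don`: short vowel, closed (coda /n/). Closed → heavy.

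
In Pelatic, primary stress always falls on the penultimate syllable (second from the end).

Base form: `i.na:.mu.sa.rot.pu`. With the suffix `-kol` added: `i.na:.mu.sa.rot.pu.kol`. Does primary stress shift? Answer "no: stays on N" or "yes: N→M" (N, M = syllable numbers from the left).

yes: 5→6

Base `i.na:.mu.sa.rot.pu` (6 syllables):
  The word has 6 syllables; the penultimate syllable (second from the end) is syllable 5 (rot).
  → primary stress on syllable 5.
Suffixed `i.na:.mu.sa.rot.pu.kol` (7 syllables):
  The word has 7 syllables; the penultimate syllable (second from the end) is syllable 6 (pu).
  → primary stress on syllable 6.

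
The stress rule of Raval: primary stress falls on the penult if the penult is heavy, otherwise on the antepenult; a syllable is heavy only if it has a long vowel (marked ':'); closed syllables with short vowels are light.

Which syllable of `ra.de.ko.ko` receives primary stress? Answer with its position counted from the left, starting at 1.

Weights: 2 de L, 3 ko L, 4 ko L.
The penult (syllable 3, ko) is light, so stress falls on the antepenult (syllable 2, de).
Primary stress: syllable 2 → ra.ˈde.ko.ko.

2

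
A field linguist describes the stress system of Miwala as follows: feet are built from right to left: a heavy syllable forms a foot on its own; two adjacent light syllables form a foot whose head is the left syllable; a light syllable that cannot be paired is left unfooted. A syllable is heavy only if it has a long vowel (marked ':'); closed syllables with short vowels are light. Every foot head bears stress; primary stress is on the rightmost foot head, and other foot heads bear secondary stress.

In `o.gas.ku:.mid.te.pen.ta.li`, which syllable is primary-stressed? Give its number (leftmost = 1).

Weights: 1 o L, 2 gas L, 3 ku: H, 4 mid L, 5 te L, 6 pen L, 7 ta L, 8 li L.
Parse right to left (heavy = foot alone; LL = one foot; stranded L unfooted): (ˈo.gas) (ˈku:) mid (ˈte.pen) (ˈta.li).
Foot heads: 1, 3, 5, 7.
Primary stress on the rightmost head = syllable 7.
Primary stress: syllable 7 → o.gas.ku:.mid.te.pen.ˈta.li.

7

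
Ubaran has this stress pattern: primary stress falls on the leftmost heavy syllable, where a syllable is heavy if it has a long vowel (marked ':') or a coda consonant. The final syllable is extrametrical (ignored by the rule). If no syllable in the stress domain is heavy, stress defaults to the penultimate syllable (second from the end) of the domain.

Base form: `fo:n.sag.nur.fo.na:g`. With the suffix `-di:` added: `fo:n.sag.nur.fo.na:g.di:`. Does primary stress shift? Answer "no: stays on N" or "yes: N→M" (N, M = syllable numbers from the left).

Base `fo:n.sag.nur.fo.na:g` (5 syllables):
  The final syllable (5, na:g) is extrametrical; the stress domain is syllables 1–4.
  Weights: 1 fo:n H, 2 sag H, 3 nur H, 4 fo L.
  Heavy syllables in the domain: 1, 2, 3. The leftmost is syllable 1 (fo:n).
  → primary stress on syllable 1.
Suffixed `fo:n.sag.nur.fo.na:g.di:` (6 syllables):
  The final syllable (6, di:) is extrametrical; the stress domain is syllables 1–5.
  Weights: 1 fo:n H, 2 sag H, 3 nur H, 4 fo L, 5 na:g H.
  Heavy syllables in the domain: 1, 2, 3, 5. The leftmost is syllable 1 (fo:n).
  → primary stress on syllable 1.

no: stays on 1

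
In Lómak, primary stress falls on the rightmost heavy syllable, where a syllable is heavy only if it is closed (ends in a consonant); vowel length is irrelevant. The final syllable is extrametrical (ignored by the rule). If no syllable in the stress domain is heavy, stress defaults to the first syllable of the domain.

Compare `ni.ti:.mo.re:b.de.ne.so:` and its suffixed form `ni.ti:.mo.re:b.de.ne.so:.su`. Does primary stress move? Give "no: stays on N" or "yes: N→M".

Base `ni.ti:.mo.re:b.de.ne.so:` (7 syllables):
  The final syllable (7, so:) is extrametrical; the stress domain is syllables 1–6.
  Weights: 1 ni L, 2 ti: L, 3 mo L, 4 re:b H, 5 de L, 6 ne L.
  Heavy syllables in the domain: 4. The rightmost is syllable 4 (re:b).
  → primary stress on syllable 4.
Suffixed `ni.ti:.mo.re:b.de.ne.so:.su` (8 syllables):
  The final syllable (8, su) is extrametrical; the stress domain is syllables 1–7.
  Weights: 1 ni L, 2 ti: L, 3 mo L, 4 re:b H, 5 de L, 6 ne L, 7 so: L.
  Heavy syllables in the domain: 4. The rightmost is syllable 4 (re:b).
  → primary stress on syllable 4.

no: stays on 4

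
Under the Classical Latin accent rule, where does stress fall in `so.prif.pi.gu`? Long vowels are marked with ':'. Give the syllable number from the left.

2

Classical Latin: stress the penult if heavy (long vowel or closed), else the antepenult.
Weights: 2 prif H, 3 pi L, 4 gu L.
The penult (syllable 3, pi) is light, so stress falls on the antepenult (syllable 2, prif).
Stress on syllable 2: so.ˈprif.pi.gu.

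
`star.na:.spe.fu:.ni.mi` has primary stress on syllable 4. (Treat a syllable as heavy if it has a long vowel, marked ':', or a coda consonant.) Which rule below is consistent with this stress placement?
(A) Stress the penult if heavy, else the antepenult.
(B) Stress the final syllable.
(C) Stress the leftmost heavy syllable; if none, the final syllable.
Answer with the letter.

A

Rule A → syllable 4 ✓.
Rule B → syllable 6 (observed: 4).
Rule C → syllable 1 (observed: 4).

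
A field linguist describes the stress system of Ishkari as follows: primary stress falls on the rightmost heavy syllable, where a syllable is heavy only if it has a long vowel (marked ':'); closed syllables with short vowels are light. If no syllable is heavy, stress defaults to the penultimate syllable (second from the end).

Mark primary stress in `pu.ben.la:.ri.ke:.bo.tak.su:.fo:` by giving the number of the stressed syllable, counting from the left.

Weights: 1 pu L, 2 ben L, 3 la: H, 4 ri L, 5 ke: H, 6 bo L, 7 tak L, 8 su: H, 9 fo: H.
Heavy syllables in the domain: 3, 5, 8, 9. The rightmost is syllable 9 (fo:).
Primary stress: syllable 9 → pu.ben.la:.ri.ke:.bo.tak.su:.ˈfo:.

9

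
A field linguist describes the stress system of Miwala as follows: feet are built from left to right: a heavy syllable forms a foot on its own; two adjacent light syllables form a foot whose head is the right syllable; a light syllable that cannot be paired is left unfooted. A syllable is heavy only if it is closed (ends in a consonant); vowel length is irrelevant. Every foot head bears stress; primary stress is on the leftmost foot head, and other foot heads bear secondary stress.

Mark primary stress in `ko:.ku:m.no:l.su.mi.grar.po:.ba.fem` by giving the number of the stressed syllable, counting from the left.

Weights: 1 ko: L, 2 ku:m H, 3 no:l H, 4 su L, 5 mi L, 6 grar H, 7 po: L, 8 ba L, 9 fem H.
Parse left to right (heavy = foot alone; LL = one foot; stranded L unfooted): ko: (ˈku:m) (ˈno:l) (su.ˈmi) (ˈgrar) (po:.ˈba) (ˈfem).
Foot heads: 2, 3, 5, 6, 8, 9.
Primary stress on the leftmost head = syllable 2.
Primary stress: syllable 2 → ko:.ˈku:m.no:l.su.mi.grar.po:.ba.fem.

2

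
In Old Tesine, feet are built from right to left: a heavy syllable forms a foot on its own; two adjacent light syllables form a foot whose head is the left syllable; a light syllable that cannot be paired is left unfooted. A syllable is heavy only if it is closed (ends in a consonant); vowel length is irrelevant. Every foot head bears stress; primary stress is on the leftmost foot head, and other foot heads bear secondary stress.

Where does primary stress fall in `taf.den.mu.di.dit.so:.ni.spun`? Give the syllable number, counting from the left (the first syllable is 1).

Weights: 1 taf H, 2 den H, 3 mu L, 4 di L, 5 dit H, 6 so: L, 7 ni L, 8 spun H.
Parse right to left (heavy = foot alone; LL = one foot; stranded L unfooted): (ˈtaf) (ˈden) (ˈmu.di) (ˈdit) (ˈso:.ni) (ˈspun).
Foot heads: 1, 2, 3, 5, 6, 8.
Primary stress on the leftmost head = syllable 1.
Primary stress: syllable 1 → ˈtaf.den.mu.di.dit.so:.ni.spun.

1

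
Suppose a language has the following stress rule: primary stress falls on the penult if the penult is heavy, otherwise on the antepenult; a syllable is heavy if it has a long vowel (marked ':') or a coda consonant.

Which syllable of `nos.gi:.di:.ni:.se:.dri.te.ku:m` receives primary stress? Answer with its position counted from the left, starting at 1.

Weights: 6 dri L, 7 te L, 8 ku:m H.
The penult (syllable 7, te) is light, so stress falls on the antepenult (syllable 6, dri).
Primary stress: syllable 6 → nos.gi:.di:.ni:.se:.ˈdri.te.ku:m.

6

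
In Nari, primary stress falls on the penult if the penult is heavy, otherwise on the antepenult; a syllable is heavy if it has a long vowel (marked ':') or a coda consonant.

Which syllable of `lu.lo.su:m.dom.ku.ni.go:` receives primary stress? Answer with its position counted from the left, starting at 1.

Weights: 5 ku L, 6 ni L, 7 go: H.
The penult (syllable 6, ni) is light, so stress falls on the antepenult (syllable 5, ku).
Primary stress: syllable 5 → lu.lo.su:m.dom.ˈku.ni.go:.

5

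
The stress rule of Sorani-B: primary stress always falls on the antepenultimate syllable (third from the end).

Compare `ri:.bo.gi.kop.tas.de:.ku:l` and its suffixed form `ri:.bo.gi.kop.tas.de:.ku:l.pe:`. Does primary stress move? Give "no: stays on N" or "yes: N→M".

Base `ri:.bo.gi.kop.tas.de:.ku:l` (7 syllables):
  The word has 7 syllables; the antepenultimate syllable (third from the end) is syllable 5 (tas).
  → primary stress on syllable 5.
Suffixed `ri:.bo.gi.kop.tas.de:.ku:l.pe:` (8 syllables):
  The word has 8 syllables; the antepenultimate syllable (third from the end) is syllable 6 (de:).
  → primary stress on syllable 6.

yes: 5→6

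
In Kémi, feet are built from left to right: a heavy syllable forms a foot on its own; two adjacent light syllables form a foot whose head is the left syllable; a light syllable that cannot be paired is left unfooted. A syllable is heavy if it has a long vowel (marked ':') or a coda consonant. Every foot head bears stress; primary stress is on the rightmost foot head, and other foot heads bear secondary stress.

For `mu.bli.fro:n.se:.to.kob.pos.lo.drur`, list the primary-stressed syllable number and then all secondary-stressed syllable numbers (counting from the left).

primary 9, secondary 1, 3, 4, 6, 7

Weights: 1 mu L, 2 bli L, 3 fro:n H, 4 se: H, 5 to L, 6 kob H, 7 pos H, 8 lo L, 9 drur H.
Parse left to right (heavy = foot alone; LL = one foot; stranded L unfooted): (ˈmu.bli) (ˈfro:n) (ˈse:) to (ˈkob) (ˈpos) lo (ˈdrur).
Foot heads: 1, 3, 4, 6, 7, 9.
Primary stress on the rightmost head = syllable 9.
Secondary stress on 1, 3, 4, 6, 7: ˌmu.bli.ˌfro:n.ˌse:.to.ˌkob.ˌpos.lo.ˈdrur.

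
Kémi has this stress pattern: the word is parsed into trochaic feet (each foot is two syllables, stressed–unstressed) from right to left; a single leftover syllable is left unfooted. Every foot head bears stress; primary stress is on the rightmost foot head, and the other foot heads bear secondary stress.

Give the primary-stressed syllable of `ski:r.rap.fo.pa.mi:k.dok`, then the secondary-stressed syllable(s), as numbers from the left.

Parse right to left into trochaic (ˈσσ) feet: (ˈski:r.rap) (ˈfo.pa) (ˈmi:k.dok).
Foot heads (stressed positions): 1, 3, 5.
End Rule Rightmost: primary stress on the rightmost head = syllable 5.
Secondary stress on 1, 3: ˌski:r.rap.ˌfo.pa.ˈmi:k.dok.

primary 5, secondary 1, 3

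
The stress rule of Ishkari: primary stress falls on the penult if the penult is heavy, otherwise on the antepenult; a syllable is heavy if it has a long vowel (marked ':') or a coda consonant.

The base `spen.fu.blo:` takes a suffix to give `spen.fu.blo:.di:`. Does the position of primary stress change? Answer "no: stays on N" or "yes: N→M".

Base `spen.fu.blo:` (3 syllables):
  Weights: 1 spen H, 2 fu L, 3 blo: H.
  The penult (syllable 2, fu) is light, so stress falls on the antepenult (syllable 1, spen).
  → primary stress on syllable 1.
Suffixed `spen.fu.blo:.di:` (4 syllables):
  Weights: 2 fu L, 3 blo: H, 4 di: H.
  The penult (syllable 3, blo:) is heavy, so it takes stress.
  → primary stress on syllable 3.

yes: 1→3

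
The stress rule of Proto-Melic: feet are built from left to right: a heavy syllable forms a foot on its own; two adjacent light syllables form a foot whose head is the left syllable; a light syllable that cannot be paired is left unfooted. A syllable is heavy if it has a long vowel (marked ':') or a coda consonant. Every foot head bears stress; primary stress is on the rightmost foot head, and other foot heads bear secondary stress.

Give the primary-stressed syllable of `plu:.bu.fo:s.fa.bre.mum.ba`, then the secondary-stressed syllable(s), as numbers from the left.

primary 6, secondary 1, 3, 4

Weights: 1 plu: H, 2 bu L, 3 fo:s H, 4 fa L, 5 bre L, 6 mum H, 7 ba L.
Parse left to right (heavy = foot alone; LL = one foot; stranded L unfooted): (ˈplu:) bu (ˈfo:s) (ˈfa.bre) (ˈmum) ba.
Foot heads: 1, 3, 4, 6.
Primary stress on the rightmost head = syllable 6.
Secondary stress on 1, 3, 4: ˌplu:.bu.ˌfo:s.ˌfa.bre.ˈmum.ba.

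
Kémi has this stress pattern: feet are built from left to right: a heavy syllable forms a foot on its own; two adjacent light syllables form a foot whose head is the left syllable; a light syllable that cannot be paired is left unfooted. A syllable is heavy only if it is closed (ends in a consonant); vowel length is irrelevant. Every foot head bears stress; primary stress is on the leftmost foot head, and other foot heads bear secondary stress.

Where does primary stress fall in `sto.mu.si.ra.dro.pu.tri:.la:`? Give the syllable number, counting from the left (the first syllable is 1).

Weights: 1 sto L, 2 mu L, 3 si L, 4 ra L, 5 dro L, 6 pu L, 7 tri: L, 8 la: L.
Parse left to right (heavy = foot alone; LL = one foot; stranded L unfooted): (ˈsto.mu) (ˈsi.ra) (ˈdro.pu) (ˈtri:.la:).
Foot heads: 1, 3, 5, 7.
Primary stress on the leftmost head = syllable 1.
Primary stress: syllable 1 → ˈsto.mu.si.ra.dro.pu.tri:.la:.

1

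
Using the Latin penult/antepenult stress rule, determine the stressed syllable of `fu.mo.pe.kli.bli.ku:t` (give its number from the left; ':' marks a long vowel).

Classical Latin: stress the penult if heavy (long vowel or closed), else the antepenult.
Weights: 4 kli L, 5 bli L, 6 ku:t H.
The penult (syllable 5, bli) is light, so stress falls on the antepenult (syllable 4, kli).
Stress on syllable 4: fu.mo.pe.ˈkli.bli.ku:t.

4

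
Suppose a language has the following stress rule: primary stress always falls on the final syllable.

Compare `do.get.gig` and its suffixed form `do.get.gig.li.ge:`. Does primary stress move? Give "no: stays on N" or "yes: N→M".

yes: 3→5

Base `do.get.gig` (3 syllables):
  The word has 3 syllables; the final syllable is syllable 3 (gig).
  → primary stress on syllable 3.
Suffixed `do.get.gig.li.ge:` (5 syllables):
  The word has 5 syllables; the final syllable is syllable 5 (ge:).
  → primary stress on syllable 5.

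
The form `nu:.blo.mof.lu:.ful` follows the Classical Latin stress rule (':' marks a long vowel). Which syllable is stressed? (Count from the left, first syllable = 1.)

Classical Latin: stress the penult if heavy (long vowel or closed), else the antepenult.
Weights: 3 mof H, 4 lu: H, 5 ful H.
The penult (syllable 4, lu:) is heavy, so it takes stress.
Stress on syllable 4: nu:.blo.mof.ˈlu:.ful.

4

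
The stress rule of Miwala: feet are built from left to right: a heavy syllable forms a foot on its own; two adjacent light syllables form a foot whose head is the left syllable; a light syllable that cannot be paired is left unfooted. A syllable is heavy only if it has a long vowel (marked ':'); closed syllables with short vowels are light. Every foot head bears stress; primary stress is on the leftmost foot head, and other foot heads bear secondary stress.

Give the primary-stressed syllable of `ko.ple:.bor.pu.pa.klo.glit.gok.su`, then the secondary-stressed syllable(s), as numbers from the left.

Weights: 1 ko L, 2 ple: H, 3 bor L, 4 pu L, 5 pa L, 6 klo L, 7 glit L, 8 gok L, 9 su L.
Parse left to right (heavy = foot alone; LL = one foot; stranded L unfooted): ko (ˈple:) (ˈbor.pu) (ˈpa.klo) (ˈglit.gok) su.
Foot heads: 2, 3, 5, 7.
Primary stress on the leftmost head = syllable 2.
Secondary stress on 3, 5, 7: ko.ˈple:.ˌbor.pu.ˌpa.klo.ˌglit.gok.su.

primary 2, secondary 3, 5, 7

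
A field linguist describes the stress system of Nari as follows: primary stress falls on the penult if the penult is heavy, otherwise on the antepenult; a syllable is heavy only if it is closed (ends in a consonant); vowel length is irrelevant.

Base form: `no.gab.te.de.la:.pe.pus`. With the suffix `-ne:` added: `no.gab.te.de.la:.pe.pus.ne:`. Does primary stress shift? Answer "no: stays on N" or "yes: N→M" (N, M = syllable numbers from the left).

yes: 5→7

Base `no.gab.te.de.la:.pe.pus` (7 syllables):
  Weights: 5 la: L, 6 pe L, 7 pus H.
  The penult (syllable 6, pe) is light, so stress falls on the antepenult (syllable 5, la:).
  → primary stress on syllable 5.
Suffixed `no.gab.te.de.la:.pe.pus.ne:` (8 syllables):
  Weights: 6 pe L, 7 pus H, 8 ne: L.
  The penult (syllable 7, pus) is heavy, so it takes stress.
  → primary stress on syllable 7.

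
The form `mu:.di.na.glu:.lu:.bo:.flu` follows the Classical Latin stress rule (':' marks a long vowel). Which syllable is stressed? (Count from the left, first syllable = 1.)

6

Classical Latin: stress the penult if heavy (long vowel or closed), else the antepenult.
Weights: 5 lu: H, 6 bo: H, 7 flu L.
The penult (syllable 6, bo:) is heavy, so it takes stress.
Stress on syllable 6: mu:.di.na.glu:.lu:.ˈbo:.flu.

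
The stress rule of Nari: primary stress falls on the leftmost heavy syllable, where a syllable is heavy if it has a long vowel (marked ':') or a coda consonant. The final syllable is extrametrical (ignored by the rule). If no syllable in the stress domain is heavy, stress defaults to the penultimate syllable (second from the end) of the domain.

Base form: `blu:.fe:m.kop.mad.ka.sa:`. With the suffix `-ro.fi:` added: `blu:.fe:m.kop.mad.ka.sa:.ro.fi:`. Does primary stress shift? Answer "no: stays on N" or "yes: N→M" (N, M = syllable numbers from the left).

no: stays on 1

Base `blu:.fe:m.kop.mad.ka.sa:` (6 syllables):
  The final syllable (6, sa:) is extrametrical; the stress domain is syllables 1–5.
  Weights: 1 blu: H, 2 fe:m H, 3 kop H, 4 mad H, 5 ka L.
  Heavy syllables in the domain: 1, 2, 3, 4. The leftmost is syllable 1 (blu:).
  → primary stress on syllable 1.
Suffixed `blu:.fe:m.kop.mad.ka.sa:.ro.fi:` (8 syllables):
  The final syllable (8, fi:) is extrametrical; the stress domain is syllables 1–7.
  Weights: 1 blu: H, 2 fe:m H, 3 kop H, 4 mad H, 5 ka L, 6 sa: H, 7 ro L.
  Heavy syllables in the domain: 1, 2, 3, 4, 6. The leftmost is syllable 1 (blu:).
  → primary stress on syllable 1.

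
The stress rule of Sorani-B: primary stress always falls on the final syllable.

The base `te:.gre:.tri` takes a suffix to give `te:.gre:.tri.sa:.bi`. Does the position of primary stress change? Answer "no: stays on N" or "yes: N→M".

yes: 3→5

Base `te:.gre:.tri` (3 syllables):
  The word has 3 syllables; the final syllable is syllable 3 (tri).
  → primary stress on syllable 3.
Suffixed `te:.gre:.tri.sa:.bi` (5 syllables):
  The word has 5 syllables; the final syllable is syllable 5 (bi).
  → primary stress on syllable 5.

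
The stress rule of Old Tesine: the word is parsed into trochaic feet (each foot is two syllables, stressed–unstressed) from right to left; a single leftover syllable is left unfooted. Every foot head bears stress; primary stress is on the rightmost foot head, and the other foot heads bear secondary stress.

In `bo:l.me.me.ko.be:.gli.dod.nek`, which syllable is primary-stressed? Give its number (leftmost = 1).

Parse right to left into trochaic (ˈσσ) feet: (ˈbo:l.me) (ˈme.ko) (ˈbe:.gli) (ˈdod.nek).
Foot heads (stressed positions): 1, 3, 5, 7.
End Rule Rightmost: primary stress on the rightmost head = syllable 7.
Primary stress: syllable 7 → bo:l.me.me.ko.be:.gli.ˈdod.nek.

7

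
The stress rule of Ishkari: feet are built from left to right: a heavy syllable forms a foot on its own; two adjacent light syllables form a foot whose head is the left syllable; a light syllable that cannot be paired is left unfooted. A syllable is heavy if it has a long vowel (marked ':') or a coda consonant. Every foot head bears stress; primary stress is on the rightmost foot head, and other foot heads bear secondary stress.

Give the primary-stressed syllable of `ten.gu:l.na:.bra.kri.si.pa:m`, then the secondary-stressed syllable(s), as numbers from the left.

Weights: 1 ten H, 2 gu:l H, 3 na: H, 4 bra L, 5 kri L, 6 si L, 7 pa:m H.
Parse left to right (heavy = foot alone; LL = one foot; stranded L unfooted): (ˈten) (ˈgu:l) (ˈna:) (ˈbra.kri) si (ˈpa:m).
Foot heads: 1, 2, 3, 4, 7.
Primary stress on the rightmost head = syllable 7.
Secondary stress on 1, 2, 3, 4: ˌten.ˌgu:l.ˌna:.ˌbra.kri.si.ˈpa:m.

primary 7, secondary 1, 2, 3, 4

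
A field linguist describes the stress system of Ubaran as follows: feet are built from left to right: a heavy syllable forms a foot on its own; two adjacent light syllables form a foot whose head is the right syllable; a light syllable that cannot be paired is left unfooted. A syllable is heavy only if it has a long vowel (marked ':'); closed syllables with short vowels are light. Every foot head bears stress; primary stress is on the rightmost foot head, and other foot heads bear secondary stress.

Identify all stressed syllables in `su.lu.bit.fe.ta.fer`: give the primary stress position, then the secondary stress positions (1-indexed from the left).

primary 6, secondary 2, 4

Weights: 1 su L, 2 lu L, 3 bit L, 4 fe L, 5 ta L, 6 fer L.
Parse left to right (heavy = foot alone; LL = one foot; stranded L unfooted): (su.ˈlu) (bit.ˈfe) (ta.ˈfer).
Foot heads: 2, 4, 6.
Primary stress on the rightmost head = syllable 6.
Secondary stress on 2, 4: su.ˌlu.bit.ˌfe.ta.ˈfer.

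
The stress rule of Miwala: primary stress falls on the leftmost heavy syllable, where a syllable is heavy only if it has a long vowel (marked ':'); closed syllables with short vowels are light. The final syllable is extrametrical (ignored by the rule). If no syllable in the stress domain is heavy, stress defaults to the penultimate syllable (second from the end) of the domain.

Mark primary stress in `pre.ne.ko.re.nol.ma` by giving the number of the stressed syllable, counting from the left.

4

The final syllable (6, ma) is extrametrical; the stress domain is syllables 1–5.
Weights: 1 pre L, 2 ne L, 3 ko L, 4 re L, 5 nol L.
No heavy syllable in the domain; default to the penultimate syllable (second from the end) of the domain = syllable 4.
Primary stress: syllable 4 → pre.ne.ko.ˈre.nol.ma.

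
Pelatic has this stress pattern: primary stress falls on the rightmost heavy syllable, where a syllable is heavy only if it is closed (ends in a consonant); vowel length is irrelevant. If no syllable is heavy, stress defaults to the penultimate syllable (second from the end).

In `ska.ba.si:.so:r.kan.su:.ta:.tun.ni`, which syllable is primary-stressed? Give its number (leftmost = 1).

8

Weights: 1 ska L, 2 ba L, 3 si: L, 4 so:r H, 5 kan H, 6 su: L, 7 ta: L, 8 tun H, 9 ni L.
Heavy syllables in the domain: 4, 5, 8. The rightmost is syllable 8 (tun).
Primary stress: syllable 8 → ska.ba.si:.so:r.kan.su:.ta:.ˈtun.ni.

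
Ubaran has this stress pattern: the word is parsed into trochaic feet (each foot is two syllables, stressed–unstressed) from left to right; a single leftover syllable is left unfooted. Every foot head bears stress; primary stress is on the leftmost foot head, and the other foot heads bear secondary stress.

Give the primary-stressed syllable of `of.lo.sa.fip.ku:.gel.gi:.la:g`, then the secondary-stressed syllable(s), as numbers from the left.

primary 1, secondary 3, 5, 7

Parse left to right into trochaic (ˈσσ) feet: (ˈof.lo) (ˈsa.fip) (ˈku:.gel) (ˈgi:.la:g).
Foot heads (stressed positions): 1, 3, 5, 7.
End Rule Leftmost: primary stress on the leftmost head = syllable 1.
Secondary stress on 3, 5, 7: ˈof.lo.ˌsa.fip.ˌku:.gel.ˌgi:.la:g.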